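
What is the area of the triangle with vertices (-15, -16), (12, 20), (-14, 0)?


Area = |x1(y2-y3) + x2(y3-y1) + x3(y1-y2)| / 2
= |-15*(20-0) + 12*(0--16) + -14*(-16-20)| / 2
= 198

198


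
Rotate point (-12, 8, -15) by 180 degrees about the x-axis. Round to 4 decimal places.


x' = -12
y' = 8*cos(180) - -15*sin(180) = -8
z' = 8*sin(180) + -15*cos(180) = 15

(-12, -8, 15)


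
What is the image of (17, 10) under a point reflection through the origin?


Reflection through origin: (x, y) -> (-x, -y)
(17, 10) -> (-17, -10)

(-17, -10)


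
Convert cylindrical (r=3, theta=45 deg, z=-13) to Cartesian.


x = 3 * cos(45) = 2.1213
y = 3 * sin(45) = 2.1213
z = -13

(2.1213, 2.1213, -13)


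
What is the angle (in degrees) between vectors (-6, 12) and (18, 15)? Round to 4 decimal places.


dot = -6*18 + 12*15 = 72
|u| = 13.4164, |v| = 23.4307
cos(angle) = 0.229
angle = 76.7595 degrees

76.7595 degrees


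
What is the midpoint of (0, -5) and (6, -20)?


Midpoint = ((0+6)/2, (-5+-20)/2) = (3, -12.5)

(3, -12.5)


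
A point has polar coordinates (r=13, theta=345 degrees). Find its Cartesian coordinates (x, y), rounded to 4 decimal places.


x = 13 * cos(345) = 12.557
y = 13 * sin(345) = -3.3646

(12.557, -3.3646)


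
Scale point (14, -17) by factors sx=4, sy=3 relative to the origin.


Scaling: (x*sx, y*sy) = (14*4, -17*3) = (56, -51)

(56, -51)


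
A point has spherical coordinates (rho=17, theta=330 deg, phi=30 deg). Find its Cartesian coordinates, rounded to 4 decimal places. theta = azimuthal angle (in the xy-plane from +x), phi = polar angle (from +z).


x = 17 * sin(30) * cos(330) = 7.3612
y = 17 * sin(30) * sin(330) = -4.25
z = 17 * cos(30) = 14.7224

(7.3612, -4.25, 14.7224)


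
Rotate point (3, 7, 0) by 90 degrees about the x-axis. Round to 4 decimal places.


x' = 3
y' = 7*cos(90) - 0*sin(90) = 0
z' = 7*sin(90) + 0*cos(90) = 7

(3, 0, 7)


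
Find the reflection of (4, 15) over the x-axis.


Reflection across x-axis: (x, y) -> (x, -y)
(4, 15) -> (4, -15)

(4, -15)


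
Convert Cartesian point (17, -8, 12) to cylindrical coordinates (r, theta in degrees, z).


r = sqrt(17^2 + (-8)^2) = 18.7883
theta = atan2(-8, 17) = 334.7989 deg
z = 12

r = 18.7883, theta = 334.7989 deg, z = 12


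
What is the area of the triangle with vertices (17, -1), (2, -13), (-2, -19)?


Area = |x1(y2-y3) + x2(y3-y1) + x3(y1-y2)| / 2
= |17*(-13--19) + 2*(-19--1) + -2*(-1--13)| / 2
= 21

21


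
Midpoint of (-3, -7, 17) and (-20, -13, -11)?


Midpoint = ((-3+-20)/2, (-7+-13)/2, (17+-11)/2) = (-11.5, -10, 3)

(-11.5, -10, 3)


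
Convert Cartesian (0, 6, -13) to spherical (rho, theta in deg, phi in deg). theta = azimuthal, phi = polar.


rho = sqrt(0^2 + 6^2 + (-13)^2) = 14.3178
theta = atan2(6, 0) = 90 deg
phi = acos(-13/14.3178) = 155.2249 deg

rho = 14.3178, theta = 90 deg, phi = 155.2249 deg


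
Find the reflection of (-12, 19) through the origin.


Reflection through origin: (x, y) -> (-x, -y)
(-12, 19) -> (12, -19)

(12, -19)


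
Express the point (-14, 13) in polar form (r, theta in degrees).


r = sqrt((-14)^2 + 13^2) = 19.105
theta = atan2(13, -14) = 137.1211 degrees

r = 19.105, theta = 137.1211 degrees


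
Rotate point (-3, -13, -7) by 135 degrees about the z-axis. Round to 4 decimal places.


x' = -3*cos(135) - -13*sin(135) = 11.3137
y' = -3*sin(135) + -13*cos(135) = 7.0711
z' = -7

(11.3137, 7.0711, -7)


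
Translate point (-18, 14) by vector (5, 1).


Translation: (x+dx, y+dy) = (-18+5, 14+1) = (-13, 15)

(-13, 15)


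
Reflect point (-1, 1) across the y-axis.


Reflection across y-axis: (x, y) -> (-x, y)
(-1, 1) -> (1, 1)

(1, 1)


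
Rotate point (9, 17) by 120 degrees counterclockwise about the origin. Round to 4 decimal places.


x' = 9*cos(120) - 17*sin(120) = -19.2224
y' = 9*sin(120) + 17*cos(120) = -0.7058

(-19.2224, -0.7058)


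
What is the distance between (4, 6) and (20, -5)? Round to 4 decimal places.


d = sqrt((20-4)^2 + (-5-6)^2) = 19.4165

19.4165


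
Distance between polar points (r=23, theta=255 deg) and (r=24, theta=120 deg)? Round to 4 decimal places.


d = sqrt(r1^2 + r2^2 - 2*r1*r2*cos(t2-t1))
d = sqrt(23^2 + 24^2 - 2*23*24*cos(120-255)) = 43.424

43.424


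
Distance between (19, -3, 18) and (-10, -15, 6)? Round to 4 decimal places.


d = sqrt((-10-19)^2 + (-15--3)^2 + (6-18)^2) = 33.6006

33.6006


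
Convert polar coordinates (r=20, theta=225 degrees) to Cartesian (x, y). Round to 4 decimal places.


x = 20 * cos(225) = -14.1421
y = 20 * sin(225) = -14.1421

(-14.1421, -14.1421)


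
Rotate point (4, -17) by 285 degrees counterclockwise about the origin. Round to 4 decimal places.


x' = 4*cos(285) - -17*sin(285) = -15.3855
y' = 4*sin(285) + -17*cos(285) = -8.2636

(-15.3855, -8.2636)


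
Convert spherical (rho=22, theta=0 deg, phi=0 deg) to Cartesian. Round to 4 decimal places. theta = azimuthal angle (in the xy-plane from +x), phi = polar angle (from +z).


x = 22 * sin(0) * cos(0) = 0
y = 22 * sin(0) * sin(0) = 0
z = 22 * cos(0) = 22

(0, 0, 22)


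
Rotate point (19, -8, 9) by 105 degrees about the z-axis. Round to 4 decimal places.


x' = 19*cos(105) - -8*sin(105) = 2.8098
y' = 19*sin(105) + -8*cos(105) = 20.4231
z' = 9

(2.8098, 20.4231, 9)


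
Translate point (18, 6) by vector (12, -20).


Translation: (x+dx, y+dy) = (18+12, 6+-20) = (30, -14)

(30, -14)


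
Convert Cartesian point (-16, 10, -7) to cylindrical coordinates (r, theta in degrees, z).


r = sqrt((-16)^2 + 10^2) = 18.868
theta = atan2(10, -16) = 147.9946 deg
z = -7

r = 18.868, theta = 147.9946 deg, z = -7


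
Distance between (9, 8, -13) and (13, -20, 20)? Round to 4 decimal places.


d = sqrt((13-9)^2 + (-20-8)^2 + (20--13)^2) = 43.4626

43.4626


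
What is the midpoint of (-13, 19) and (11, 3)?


Midpoint = ((-13+11)/2, (19+3)/2) = (-1, 11)

(-1, 11)


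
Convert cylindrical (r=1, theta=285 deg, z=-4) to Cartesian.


x = 1 * cos(285) = 0.2588
y = 1 * sin(285) = -0.9659
z = -4

(0.2588, -0.9659, -4)


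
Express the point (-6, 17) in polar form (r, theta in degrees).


r = sqrt((-6)^2 + 17^2) = 18.0278
theta = atan2(17, -6) = 109.44 degrees

r = 18.0278, theta = 109.44 degrees


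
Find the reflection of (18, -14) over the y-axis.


Reflection across y-axis: (x, y) -> (-x, y)
(18, -14) -> (-18, -14)

(-18, -14)


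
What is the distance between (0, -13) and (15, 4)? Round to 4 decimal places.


d = sqrt((15-0)^2 + (4--13)^2) = 22.6716

22.6716


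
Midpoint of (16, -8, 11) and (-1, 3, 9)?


Midpoint = ((16+-1)/2, (-8+3)/2, (11+9)/2) = (7.5, -2.5, 10)

(7.5, -2.5, 10)


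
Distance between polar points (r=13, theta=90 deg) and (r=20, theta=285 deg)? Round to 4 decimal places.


d = sqrt(r1^2 + r2^2 - 2*r1*r2*cos(t2-t1))
d = sqrt(13^2 + 20^2 - 2*13*20*cos(285-90)) = 32.7304

32.7304


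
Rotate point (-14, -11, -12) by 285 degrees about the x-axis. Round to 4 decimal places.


x' = -14
y' = -11*cos(285) - -12*sin(285) = -14.4381
z' = -11*sin(285) + -12*cos(285) = 7.5194

(-14, -14.4381, 7.5194)


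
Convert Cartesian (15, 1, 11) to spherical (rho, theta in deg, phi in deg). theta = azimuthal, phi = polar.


rho = sqrt(15^2 + 1^2 + 11^2) = 18.6279
theta = atan2(1, 15) = 3.8141 deg
phi = acos(11/18.6279) = 53.8067 deg

rho = 18.6279, theta = 3.8141 deg, phi = 53.8067 deg


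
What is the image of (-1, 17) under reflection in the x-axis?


Reflection across x-axis: (x, y) -> (x, -y)
(-1, 17) -> (-1, -17)

(-1, -17)


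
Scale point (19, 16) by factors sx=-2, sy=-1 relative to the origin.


Scaling: (x*sx, y*sy) = (19*-2, 16*-1) = (-38, -16)

(-38, -16)


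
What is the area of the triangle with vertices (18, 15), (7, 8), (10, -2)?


Area = |x1(y2-y3) + x2(y3-y1) + x3(y1-y2)| / 2
= |18*(8--2) + 7*(-2-15) + 10*(15-8)| / 2
= 65.5

65.5


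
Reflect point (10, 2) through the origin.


Reflection through origin: (x, y) -> (-x, -y)
(10, 2) -> (-10, -2)

(-10, -2)


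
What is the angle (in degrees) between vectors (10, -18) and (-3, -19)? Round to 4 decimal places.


dot = 10*-3 + -18*-19 = 312
|u| = 20.5913, |v| = 19.2354
cos(angle) = 0.7877
angle = 38.0272 degrees

38.0272 degrees


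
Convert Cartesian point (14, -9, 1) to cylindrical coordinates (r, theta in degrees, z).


r = sqrt(14^2 + (-9)^2) = 16.6433
theta = atan2(-9, 14) = 327.2648 deg
z = 1

r = 16.6433, theta = 327.2648 deg, z = 1


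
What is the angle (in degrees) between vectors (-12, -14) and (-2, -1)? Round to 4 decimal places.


dot = -12*-2 + -14*-1 = 38
|u| = 18.4391, |v| = 2.2361
cos(angle) = 0.9216
angle = 22.8337 degrees

22.8337 degrees


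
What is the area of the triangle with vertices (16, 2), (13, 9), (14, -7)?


Area = |x1(y2-y3) + x2(y3-y1) + x3(y1-y2)| / 2
= |16*(9--7) + 13*(-7-2) + 14*(2-9)| / 2
= 20.5

20.5


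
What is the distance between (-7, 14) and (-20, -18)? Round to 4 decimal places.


d = sqrt((-20--7)^2 + (-18-14)^2) = 34.5398

34.5398


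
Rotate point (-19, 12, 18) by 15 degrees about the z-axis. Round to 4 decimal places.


x' = -19*cos(15) - 12*sin(15) = -21.4584
y' = -19*sin(15) + 12*cos(15) = 6.6735
z' = 18

(-21.4584, 6.6735, 18)


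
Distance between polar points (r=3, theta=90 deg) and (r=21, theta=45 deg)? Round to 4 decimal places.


d = sqrt(r1^2 + r2^2 - 2*r1*r2*cos(t2-t1))
d = sqrt(3^2 + 21^2 - 2*3*21*cos(45-90)) = 18.9975

18.9975


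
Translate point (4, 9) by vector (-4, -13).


Translation: (x+dx, y+dy) = (4+-4, 9+-13) = (0, -4)

(0, -4)


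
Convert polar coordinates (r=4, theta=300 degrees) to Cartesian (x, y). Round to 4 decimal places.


x = 4 * cos(300) = 2
y = 4 * sin(300) = -3.4641

(2, -3.4641)


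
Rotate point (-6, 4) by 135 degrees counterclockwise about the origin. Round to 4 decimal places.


x' = -6*cos(135) - 4*sin(135) = 1.4142
y' = -6*sin(135) + 4*cos(135) = -7.0711

(1.4142, -7.0711)


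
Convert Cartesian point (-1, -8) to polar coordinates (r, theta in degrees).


r = sqrt((-1)^2 + (-8)^2) = 8.0623
theta = atan2(-8, -1) = 262.875 degrees

r = 8.0623, theta = 262.875 degrees


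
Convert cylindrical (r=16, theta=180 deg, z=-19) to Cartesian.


x = 16 * cos(180) = -16
y = 16 * sin(180) = 0
z = -19

(-16, 0, -19)


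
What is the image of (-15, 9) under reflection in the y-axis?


Reflection across y-axis: (x, y) -> (-x, y)
(-15, 9) -> (15, 9)

(15, 9)


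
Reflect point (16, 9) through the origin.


Reflection through origin: (x, y) -> (-x, -y)
(16, 9) -> (-16, -9)

(-16, -9)


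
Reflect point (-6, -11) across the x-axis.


Reflection across x-axis: (x, y) -> (x, -y)
(-6, -11) -> (-6, 11)

(-6, 11)


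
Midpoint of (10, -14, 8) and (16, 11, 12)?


Midpoint = ((10+16)/2, (-14+11)/2, (8+12)/2) = (13, -1.5, 10)

(13, -1.5, 10)


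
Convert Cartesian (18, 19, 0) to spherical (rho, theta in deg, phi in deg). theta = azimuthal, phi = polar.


rho = sqrt(18^2 + 19^2 + 0^2) = 26.1725
theta = atan2(19, 18) = 46.5482 deg
phi = acos(0/26.1725) = 90 deg

rho = 26.1725, theta = 46.5482 deg, phi = 90 deg


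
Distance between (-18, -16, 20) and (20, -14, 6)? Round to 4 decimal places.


d = sqrt((20--18)^2 + (-14--16)^2 + (6-20)^2) = 40.5463

40.5463


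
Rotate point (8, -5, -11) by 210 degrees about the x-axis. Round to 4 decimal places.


x' = 8
y' = -5*cos(210) - -11*sin(210) = -1.1699
z' = -5*sin(210) + -11*cos(210) = 12.0263

(8, -1.1699, 12.0263)


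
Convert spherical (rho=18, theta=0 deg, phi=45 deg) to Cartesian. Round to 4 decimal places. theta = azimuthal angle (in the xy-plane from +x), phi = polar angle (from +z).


x = 18 * sin(45) * cos(0) = 12.7279
y = 18 * sin(45) * sin(0) = 0
z = 18 * cos(45) = 12.7279

(12.7279, 0, 12.7279)


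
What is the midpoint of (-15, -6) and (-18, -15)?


Midpoint = ((-15+-18)/2, (-6+-15)/2) = (-16.5, -10.5)

(-16.5, -10.5)


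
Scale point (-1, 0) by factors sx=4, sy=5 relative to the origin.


Scaling: (x*sx, y*sy) = (-1*4, 0*5) = (-4, 0)

(-4, 0)


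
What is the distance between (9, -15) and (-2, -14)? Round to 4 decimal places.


d = sqrt((-2-9)^2 + (-14--15)^2) = 11.0454

11.0454


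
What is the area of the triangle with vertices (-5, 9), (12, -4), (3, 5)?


Area = |x1(y2-y3) + x2(y3-y1) + x3(y1-y2)| / 2
= |-5*(-4-5) + 12*(5-9) + 3*(9--4)| / 2
= 18

18


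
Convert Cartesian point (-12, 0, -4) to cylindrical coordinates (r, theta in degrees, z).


r = sqrt((-12)^2 + 0^2) = 12
theta = atan2(0, -12) = 180 deg
z = -4

r = 12, theta = 180 deg, z = -4


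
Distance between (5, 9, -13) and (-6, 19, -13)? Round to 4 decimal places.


d = sqrt((-6-5)^2 + (19-9)^2 + (-13--13)^2) = 14.8661

14.8661


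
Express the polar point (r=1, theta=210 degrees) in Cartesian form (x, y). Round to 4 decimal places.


x = 1 * cos(210) = -0.866
y = 1 * sin(210) = -0.5

(-0.866, -0.5)


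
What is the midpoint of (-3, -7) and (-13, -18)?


Midpoint = ((-3+-13)/2, (-7+-18)/2) = (-8, -12.5)

(-8, -12.5)


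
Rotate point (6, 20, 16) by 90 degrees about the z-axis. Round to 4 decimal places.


x' = 6*cos(90) - 20*sin(90) = -20
y' = 6*sin(90) + 20*cos(90) = 6
z' = 16

(-20, 6, 16)


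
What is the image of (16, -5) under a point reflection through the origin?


Reflection through origin: (x, y) -> (-x, -y)
(16, -5) -> (-16, 5)

(-16, 5)


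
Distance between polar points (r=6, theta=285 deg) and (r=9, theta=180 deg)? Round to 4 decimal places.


d = sqrt(r1^2 + r2^2 - 2*r1*r2*cos(t2-t1))
d = sqrt(6^2 + 9^2 - 2*6*9*cos(180-285)) = 12.0396

12.0396


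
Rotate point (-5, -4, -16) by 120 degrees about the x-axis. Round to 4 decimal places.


x' = -5
y' = -4*cos(120) - -16*sin(120) = 15.8564
z' = -4*sin(120) + -16*cos(120) = 4.5359

(-5, 15.8564, 4.5359)


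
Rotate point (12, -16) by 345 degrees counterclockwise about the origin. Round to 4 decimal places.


x' = 12*cos(345) - -16*sin(345) = 7.45
y' = 12*sin(345) + -16*cos(345) = -18.5606

(7.45, -18.5606)


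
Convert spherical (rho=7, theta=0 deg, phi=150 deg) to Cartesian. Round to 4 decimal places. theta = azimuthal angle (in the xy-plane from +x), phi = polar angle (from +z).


x = 7 * sin(150) * cos(0) = 3.5
y = 7 * sin(150) * sin(0) = 0
z = 7 * cos(150) = -6.0622

(3.5, 0, -6.0622)


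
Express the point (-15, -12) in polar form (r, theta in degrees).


r = sqrt((-15)^2 + (-12)^2) = 19.2094
theta = atan2(-12, -15) = 218.6598 degrees

r = 19.2094, theta = 218.6598 degrees


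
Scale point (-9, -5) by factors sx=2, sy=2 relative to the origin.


Scaling: (x*sx, y*sy) = (-9*2, -5*2) = (-18, -10)

(-18, -10)


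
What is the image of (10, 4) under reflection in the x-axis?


Reflection across x-axis: (x, y) -> (x, -y)
(10, 4) -> (10, -4)

(10, -4)


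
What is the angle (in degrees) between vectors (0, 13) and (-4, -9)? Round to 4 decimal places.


dot = 0*-4 + 13*-9 = -117
|u| = 13, |v| = 9.8489
cos(angle) = -0.9138
angle = 156.0375 degrees

156.0375 degrees


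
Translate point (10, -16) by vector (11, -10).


Translation: (x+dx, y+dy) = (10+11, -16+-10) = (21, -26)

(21, -26)


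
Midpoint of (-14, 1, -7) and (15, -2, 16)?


Midpoint = ((-14+15)/2, (1+-2)/2, (-7+16)/2) = (0.5, -0.5, 4.5)

(0.5, -0.5, 4.5)


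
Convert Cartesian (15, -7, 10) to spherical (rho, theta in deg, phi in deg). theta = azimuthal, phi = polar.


rho = sqrt(15^2 + (-7)^2 + 10^2) = 19.3391
theta = atan2(-7, 15) = 334.9831 deg
phi = acos(10/19.3391) = 58.8629 deg

rho = 19.3391, theta = 334.9831 deg, phi = 58.8629 deg


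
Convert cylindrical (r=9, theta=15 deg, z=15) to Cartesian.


x = 9 * cos(15) = 8.6933
y = 9 * sin(15) = 2.3294
z = 15

(8.6933, 2.3294, 15)


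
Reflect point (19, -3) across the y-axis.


Reflection across y-axis: (x, y) -> (-x, y)
(19, -3) -> (-19, -3)

(-19, -3)


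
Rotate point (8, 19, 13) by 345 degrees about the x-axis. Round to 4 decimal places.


x' = 8
y' = 19*cos(345) - 13*sin(345) = 21.7172
z' = 19*sin(345) + 13*cos(345) = 7.6395

(8, 21.7172, 7.6395)


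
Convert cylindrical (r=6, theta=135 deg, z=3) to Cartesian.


x = 6 * cos(135) = -4.2426
y = 6 * sin(135) = 4.2426
z = 3

(-4.2426, 4.2426, 3)


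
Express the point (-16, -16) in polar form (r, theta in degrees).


r = sqrt((-16)^2 + (-16)^2) = 22.6274
theta = atan2(-16, -16) = 225 degrees

r = 22.6274, theta = 225 degrees


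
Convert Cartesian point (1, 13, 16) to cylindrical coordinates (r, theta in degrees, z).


r = sqrt(1^2 + 13^2) = 13.0384
theta = atan2(13, 1) = 85.6013 deg
z = 16

r = 13.0384, theta = 85.6013 deg, z = 16


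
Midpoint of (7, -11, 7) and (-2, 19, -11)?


Midpoint = ((7+-2)/2, (-11+19)/2, (7+-11)/2) = (2.5, 4, -2)

(2.5, 4, -2)


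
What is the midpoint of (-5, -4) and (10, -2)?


Midpoint = ((-5+10)/2, (-4+-2)/2) = (2.5, -3)

(2.5, -3)


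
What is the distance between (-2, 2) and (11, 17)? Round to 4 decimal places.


d = sqrt((11--2)^2 + (17-2)^2) = 19.8494

19.8494


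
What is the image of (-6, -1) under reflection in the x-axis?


Reflection across x-axis: (x, y) -> (x, -y)
(-6, -1) -> (-6, 1)

(-6, 1)


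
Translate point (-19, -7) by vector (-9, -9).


Translation: (x+dx, y+dy) = (-19+-9, -7+-9) = (-28, -16)

(-28, -16)


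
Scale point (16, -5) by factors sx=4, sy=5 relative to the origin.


Scaling: (x*sx, y*sy) = (16*4, -5*5) = (64, -25)

(64, -25)


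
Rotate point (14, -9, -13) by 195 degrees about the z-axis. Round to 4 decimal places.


x' = 14*cos(195) - -9*sin(195) = -15.8523
y' = 14*sin(195) + -9*cos(195) = 5.0699
z' = -13

(-15.8523, 5.0699, -13)


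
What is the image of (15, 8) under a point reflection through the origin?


Reflection through origin: (x, y) -> (-x, -y)
(15, 8) -> (-15, -8)

(-15, -8)


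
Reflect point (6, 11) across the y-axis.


Reflection across y-axis: (x, y) -> (-x, y)
(6, 11) -> (-6, 11)

(-6, 11)


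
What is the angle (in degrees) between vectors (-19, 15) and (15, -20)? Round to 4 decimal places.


dot = -19*15 + 15*-20 = -585
|u| = 24.2074, |v| = 25
cos(angle) = -0.9666
angle = 165.1601 degrees

165.1601 degrees


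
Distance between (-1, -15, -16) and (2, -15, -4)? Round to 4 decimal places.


d = sqrt((2--1)^2 + (-15--15)^2 + (-4--16)^2) = 12.3693

12.3693


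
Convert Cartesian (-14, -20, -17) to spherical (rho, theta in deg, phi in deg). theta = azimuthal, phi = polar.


rho = sqrt((-14)^2 + (-20)^2 + (-17)^2) = 29.7489
theta = atan2(-20, -14) = 235.008 deg
phi = acos(-17/29.7489) = 124.8513 deg

rho = 29.7489, theta = 235.008 deg, phi = 124.8513 deg


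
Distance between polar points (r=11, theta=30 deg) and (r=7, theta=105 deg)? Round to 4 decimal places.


d = sqrt(r1^2 + r2^2 - 2*r1*r2*cos(t2-t1))
d = sqrt(11^2 + 7^2 - 2*11*7*cos(105-30)) = 11.408

11.408


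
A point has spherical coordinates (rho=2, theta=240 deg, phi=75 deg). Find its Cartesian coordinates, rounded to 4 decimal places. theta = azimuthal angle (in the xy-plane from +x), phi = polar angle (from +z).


x = 2 * sin(75) * cos(240) = -0.9659
y = 2 * sin(75) * sin(240) = -1.673
z = 2 * cos(75) = 0.5176

(-0.9659, -1.673, 0.5176)


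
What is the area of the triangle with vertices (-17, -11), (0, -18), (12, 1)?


Area = |x1(y2-y3) + x2(y3-y1) + x3(y1-y2)| / 2
= |-17*(-18-1) + 0*(1--11) + 12*(-11--18)| / 2
= 203.5

203.5


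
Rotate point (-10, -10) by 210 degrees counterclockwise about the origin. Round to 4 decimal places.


x' = -10*cos(210) - -10*sin(210) = 3.6603
y' = -10*sin(210) + -10*cos(210) = 13.6603

(3.6603, 13.6603)


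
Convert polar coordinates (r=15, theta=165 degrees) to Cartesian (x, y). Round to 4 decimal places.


x = 15 * cos(165) = -14.4889
y = 15 * sin(165) = 3.8823

(-14.4889, 3.8823)


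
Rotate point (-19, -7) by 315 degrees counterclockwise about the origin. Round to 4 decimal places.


x' = -19*cos(315) - -7*sin(315) = -18.3848
y' = -19*sin(315) + -7*cos(315) = 8.4853

(-18.3848, 8.4853)


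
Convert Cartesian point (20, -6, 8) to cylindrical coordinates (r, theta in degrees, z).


r = sqrt(20^2 + (-6)^2) = 20.8806
theta = atan2(-6, 20) = 343.3008 deg
z = 8

r = 20.8806, theta = 343.3008 deg, z = 8


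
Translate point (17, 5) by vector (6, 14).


Translation: (x+dx, y+dy) = (17+6, 5+14) = (23, 19)

(23, 19)


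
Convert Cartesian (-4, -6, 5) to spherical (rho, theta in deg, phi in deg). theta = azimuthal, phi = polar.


rho = sqrt((-4)^2 + (-6)^2 + 5^2) = 8.775
theta = atan2(-6, -4) = 236.3099 deg
phi = acos(5/8.775) = 55.2635 deg

rho = 8.775, theta = 236.3099 deg, phi = 55.2635 deg


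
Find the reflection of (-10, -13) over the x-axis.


Reflection across x-axis: (x, y) -> (x, -y)
(-10, -13) -> (-10, 13)

(-10, 13)


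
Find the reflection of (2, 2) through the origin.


Reflection through origin: (x, y) -> (-x, -y)
(2, 2) -> (-2, -2)

(-2, -2)


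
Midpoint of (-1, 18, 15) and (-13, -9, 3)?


Midpoint = ((-1+-13)/2, (18+-9)/2, (15+3)/2) = (-7, 4.5, 9)

(-7, 4.5, 9)


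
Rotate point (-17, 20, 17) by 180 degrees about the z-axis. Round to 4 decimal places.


x' = -17*cos(180) - 20*sin(180) = 17
y' = -17*sin(180) + 20*cos(180) = -20
z' = 17

(17, -20, 17)


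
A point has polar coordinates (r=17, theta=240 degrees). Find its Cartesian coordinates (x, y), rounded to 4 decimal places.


x = 17 * cos(240) = -8.5
y = 17 * sin(240) = -14.7224

(-8.5, -14.7224)


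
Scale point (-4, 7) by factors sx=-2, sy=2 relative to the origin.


Scaling: (x*sx, y*sy) = (-4*-2, 7*2) = (8, 14)

(8, 14)


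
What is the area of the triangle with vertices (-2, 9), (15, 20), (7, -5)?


Area = |x1(y2-y3) + x2(y3-y1) + x3(y1-y2)| / 2
= |-2*(20--5) + 15*(-5-9) + 7*(9-20)| / 2
= 168.5

168.5


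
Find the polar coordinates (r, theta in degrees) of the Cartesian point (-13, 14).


r = sqrt((-13)^2 + 14^2) = 19.105
theta = atan2(14, -13) = 132.8789 degrees

r = 19.105, theta = 132.8789 degrees


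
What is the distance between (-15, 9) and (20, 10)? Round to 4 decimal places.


d = sqrt((20--15)^2 + (10-9)^2) = 35.0143

35.0143


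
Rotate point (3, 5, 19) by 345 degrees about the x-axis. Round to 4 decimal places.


x' = 3
y' = 5*cos(345) - 19*sin(345) = 9.7472
z' = 5*sin(345) + 19*cos(345) = 17.0585

(3, 9.7472, 17.0585)


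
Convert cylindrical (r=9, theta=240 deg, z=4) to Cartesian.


x = 9 * cos(240) = -4.5
y = 9 * sin(240) = -7.7942
z = 4

(-4.5, -7.7942, 4)


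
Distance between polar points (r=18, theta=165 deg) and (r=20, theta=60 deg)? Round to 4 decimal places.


d = sqrt(r1^2 + r2^2 - 2*r1*r2*cos(t2-t1))
d = sqrt(18^2 + 20^2 - 2*18*20*cos(60-165)) = 30.172

30.172


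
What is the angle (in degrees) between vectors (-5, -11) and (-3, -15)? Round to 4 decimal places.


dot = -5*-3 + -11*-15 = 180
|u| = 12.083, |v| = 15.2971
cos(angle) = 0.9738
angle = 13.134 degrees

13.134 degrees


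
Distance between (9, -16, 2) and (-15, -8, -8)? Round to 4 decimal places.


d = sqrt((-15-9)^2 + (-8--16)^2 + (-8-2)^2) = 27.2029

27.2029


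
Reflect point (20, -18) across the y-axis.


Reflection across y-axis: (x, y) -> (-x, y)
(20, -18) -> (-20, -18)

(-20, -18)


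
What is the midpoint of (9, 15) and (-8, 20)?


Midpoint = ((9+-8)/2, (15+20)/2) = (0.5, 17.5)

(0.5, 17.5)


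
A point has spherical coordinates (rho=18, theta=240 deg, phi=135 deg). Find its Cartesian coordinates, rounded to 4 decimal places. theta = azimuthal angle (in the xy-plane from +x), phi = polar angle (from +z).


x = 18 * sin(135) * cos(240) = -6.364
y = 18 * sin(135) * sin(240) = -11.0227
z = 18 * cos(135) = -12.7279

(-6.364, -11.0227, -12.7279)


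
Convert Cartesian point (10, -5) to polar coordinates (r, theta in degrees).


r = sqrt(10^2 + (-5)^2) = 11.1803
theta = atan2(-5, 10) = 333.4349 degrees

r = 11.1803, theta = 333.4349 degrees


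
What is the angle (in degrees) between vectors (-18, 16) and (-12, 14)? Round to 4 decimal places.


dot = -18*-12 + 16*14 = 440
|u| = 24.0832, |v| = 18.4391
cos(angle) = 0.9908
angle = 7.7652 degrees

7.7652 degrees


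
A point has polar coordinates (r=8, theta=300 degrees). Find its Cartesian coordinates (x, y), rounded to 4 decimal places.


x = 8 * cos(300) = 4
y = 8 * sin(300) = -6.9282

(4, -6.9282)


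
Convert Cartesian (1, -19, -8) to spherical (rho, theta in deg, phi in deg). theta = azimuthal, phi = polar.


rho = sqrt(1^2 + (-19)^2 + (-8)^2) = 20.6398
theta = atan2(-19, 1) = 273.0128 deg
phi = acos(-8/20.6398) = 112.8053 deg

rho = 20.6398, theta = 273.0128 deg, phi = 112.8053 deg


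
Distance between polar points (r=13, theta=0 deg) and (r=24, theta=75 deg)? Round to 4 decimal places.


d = sqrt(r1^2 + r2^2 - 2*r1*r2*cos(t2-t1))
d = sqrt(13^2 + 24^2 - 2*13*24*cos(75-0)) = 24.1557

24.1557


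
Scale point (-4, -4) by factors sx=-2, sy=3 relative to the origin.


Scaling: (x*sx, y*sy) = (-4*-2, -4*3) = (8, -12)

(8, -12)


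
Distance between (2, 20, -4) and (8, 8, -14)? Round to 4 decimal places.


d = sqrt((8-2)^2 + (8-20)^2 + (-14--4)^2) = 16.7332

16.7332


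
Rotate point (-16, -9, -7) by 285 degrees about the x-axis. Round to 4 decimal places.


x' = -16
y' = -9*cos(285) - -7*sin(285) = -9.0909
z' = -9*sin(285) + -7*cos(285) = 6.8816

(-16, -9.0909, 6.8816)


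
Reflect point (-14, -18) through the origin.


Reflection through origin: (x, y) -> (-x, -y)
(-14, -18) -> (14, 18)

(14, 18)


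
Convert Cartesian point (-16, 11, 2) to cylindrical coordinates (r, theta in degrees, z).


r = sqrt((-16)^2 + 11^2) = 19.4165
theta = atan2(11, -16) = 145.4915 deg
z = 2

r = 19.4165, theta = 145.4915 deg, z = 2


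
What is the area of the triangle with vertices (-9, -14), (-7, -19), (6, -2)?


Area = |x1(y2-y3) + x2(y3-y1) + x3(y1-y2)| / 2
= |-9*(-19--2) + -7*(-2--14) + 6*(-14--19)| / 2
= 49.5

49.5


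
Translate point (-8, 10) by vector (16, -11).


Translation: (x+dx, y+dy) = (-8+16, 10+-11) = (8, -1)

(8, -1)


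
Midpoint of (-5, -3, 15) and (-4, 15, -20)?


Midpoint = ((-5+-4)/2, (-3+15)/2, (15+-20)/2) = (-4.5, 6, -2.5)

(-4.5, 6, -2.5)


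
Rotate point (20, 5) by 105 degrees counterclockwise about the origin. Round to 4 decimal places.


x' = 20*cos(105) - 5*sin(105) = -10.006
y' = 20*sin(105) + 5*cos(105) = 18.0244

(-10.006, 18.0244)


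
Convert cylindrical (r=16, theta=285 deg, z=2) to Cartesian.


x = 16 * cos(285) = 4.1411
y = 16 * sin(285) = -15.4548
z = 2

(4.1411, -15.4548, 2)


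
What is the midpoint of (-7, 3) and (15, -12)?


Midpoint = ((-7+15)/2, (3+-12)/2) = (4, -4.5)

(4, -4.5)


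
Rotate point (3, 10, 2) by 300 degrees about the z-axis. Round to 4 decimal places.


x' = 3*cos(300) - 10*sin(300) = 10.1603
y' = 3*sin(300) + 10*cos(300) = 2.4019
z' = 2

(10.1603, 2.4019, 2)


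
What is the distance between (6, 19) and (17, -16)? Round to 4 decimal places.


d = sqrt((17-6)^2 + (-16-19)^2) = 36.6879

36.6879


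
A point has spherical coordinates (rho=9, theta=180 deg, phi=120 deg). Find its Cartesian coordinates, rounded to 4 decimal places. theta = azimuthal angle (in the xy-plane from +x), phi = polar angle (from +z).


x = 9 * sin(120) * cos(180) = -7.7942
y = 9 * sin(120) * sin(180) = 0
z = 9 * cos(120) = -4.5

(-7.7942, 0, -4.5)


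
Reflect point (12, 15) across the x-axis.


Reflection across x-axis: (x, y) -> (x, -y)
(12, 15) -> (12, -15)

(12, -15)


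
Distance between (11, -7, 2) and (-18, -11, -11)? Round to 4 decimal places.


d = sqrt((-18-11)^2 + (-11--7)^2 + (-11-2)^2) = 32.0312

32.0312


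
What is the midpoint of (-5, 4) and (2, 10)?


Midpoint = ((-5+2)/2, (4+10)/2) = (-1.5, 7)

(-1.5, 7)


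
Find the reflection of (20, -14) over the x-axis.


Reflection across x-axis: (x, y) -> (x, -y)
(20, -14) -> (20, 14)

(20, 14)


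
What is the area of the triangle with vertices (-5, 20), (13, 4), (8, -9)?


Area = |x1(y2-y3) + x2(y3-y1) + x3(y1-y2)| / 2
= |-5*(4--9) + 13*(-9-20) + 8*(20-4)| / 2
= 157

157


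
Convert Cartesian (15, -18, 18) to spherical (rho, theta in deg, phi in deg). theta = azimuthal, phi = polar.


rho = sqrt(15^2 + (-18)^2 + 18^2) = 29.5466
theta = atan2(-18, 15) = 309.8056 deg
phi = acos(18/29.5466) = 52.4678 deg

rho = 29.5466, theta = 309.8056 deg, phi = 52.4678 deg


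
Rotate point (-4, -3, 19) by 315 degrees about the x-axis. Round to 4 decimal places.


x' = -4
y' = -3*cos(315) - 19*sin(315) = 11.3137
z' = -3*sin(315) + 19*cos(315) = 15.5563

(-4, 11.3137, 15.5563)


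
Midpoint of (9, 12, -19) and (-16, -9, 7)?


Midpoint = ((9+-16)/2, (12+-9)/2, (-19+7)/2) = (-3.5, 1.5, -6)

(-3.5, 1.5, -6)


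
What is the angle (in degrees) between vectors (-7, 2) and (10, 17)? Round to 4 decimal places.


dot = -7*10 + 2*17 = -36
|u| = 7.2801, |v| = 19.7231
cos(angle) = -0.2507
angle = 104.5201 degrees

104.5201 degrees


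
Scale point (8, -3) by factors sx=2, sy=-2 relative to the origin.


Scaling: (x*sx, y*sy) = (8*2, -3*-2) = (16, 6)

(16, 6)


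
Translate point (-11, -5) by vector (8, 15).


Translation: (x+dx, y+dy) = (-11+8, -5+15) = (-3, 10)

(-3, 10)


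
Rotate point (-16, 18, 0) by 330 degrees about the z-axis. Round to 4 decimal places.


x' = -16*cos(330) - 18*sin(330) = -4.8564
y' = -16*sin(330) + 18*cos(330) = 23.5885
z' = 0

(-4.8564, 23.5885, 0)


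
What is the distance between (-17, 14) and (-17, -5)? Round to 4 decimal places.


d = sqrt((-17--17)^2 + (-5-14)^2) = 19

19


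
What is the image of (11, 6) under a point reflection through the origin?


Reflection through origin: (x, y) -> (-x, -y)
(11, 6) -> (-11, -6)

(-11, -6)


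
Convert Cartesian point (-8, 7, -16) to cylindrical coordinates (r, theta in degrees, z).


r = sqrt((-8)^2 + 7^2) = 10.6301
theta = atan2(7, -8) = 138.8141 deg
z = -16

r = 10.6301, theta = 138.8141 deg, z = -16


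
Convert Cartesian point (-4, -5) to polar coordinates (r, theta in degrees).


r = sqrt((-4)^2 + (-5)^2) = 6.4031
theta = atan2(-5, -4) = 231.3402 degrees

r = 6.4031, theta = 231.3402 degrees


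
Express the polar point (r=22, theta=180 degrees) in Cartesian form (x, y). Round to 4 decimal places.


x = 22 * cos(180) = -22
y = 22 * sin(180) = 0

(-22, 0)


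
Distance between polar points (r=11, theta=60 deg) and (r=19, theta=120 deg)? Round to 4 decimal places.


d = sqrt(r1^2 + r2^2 - 2*r1*r2*cos(t2-t1))
d = sqrt(11^2 + 19^2 - 2*11*19*cos(120-60)) = 16.5227

16.5227


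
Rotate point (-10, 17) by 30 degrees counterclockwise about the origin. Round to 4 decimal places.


x' = -10*cos(30) - 17*sin(30) = -17.1603
y' = -10*sin(30) + 17*cos(30) = 9.7224

(-17.1603, 9.7224)


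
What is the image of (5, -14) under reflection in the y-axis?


Reflection across y-axis: (x, y) -> (-x, y)
(5, -14) -> (-5, -14)

(-5, -14)


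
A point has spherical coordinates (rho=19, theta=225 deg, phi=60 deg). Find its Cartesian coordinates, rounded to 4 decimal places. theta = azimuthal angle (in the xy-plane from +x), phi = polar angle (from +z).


x = 19 * sin(60) * cos(225) = -11.6351
y = 19 * sin(60) * sin(225) = -11.6351
z = 19 * cos(60) = 9.5

(-11.6351, -11.6351, 9.5)


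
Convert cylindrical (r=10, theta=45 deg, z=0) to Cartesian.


x = 10 * cos(45) = 7.0711
y = 10 * sin(45) = 7.0711
z = 0

(7.0711, 7.0711, 0)


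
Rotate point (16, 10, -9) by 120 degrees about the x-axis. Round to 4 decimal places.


x' = 16
y' = 10*cos(120) - -9*sin(120) = 2.7942
z' = 10*sin(120) + -9*cos(120) = 13.1603

(16, 2.7942, 13.1603)


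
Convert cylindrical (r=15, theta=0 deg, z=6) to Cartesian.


x = 15 * cos(0) = 15
y = 15 * sin(0) = 0
z = 6

(15, 0, 6)


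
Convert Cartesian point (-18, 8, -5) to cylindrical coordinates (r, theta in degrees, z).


r = sqrt((-18)^2 + 8^2) = 19.6977
theta = atan2(8, -18) = 156.0375 deg
z = -5

r = 19.6977, theta = 156.0375 deg, z = -5


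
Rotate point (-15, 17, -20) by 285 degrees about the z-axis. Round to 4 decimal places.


x' = -15*cos(285) - 17*sin(285) = 12.5385
y' = -15*sin(285) + 17*cos(285) = 18.8888
z' = -20

(12.5385, 18.8888, -20)


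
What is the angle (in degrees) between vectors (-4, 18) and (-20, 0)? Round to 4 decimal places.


dot = -4*-20 + 18*0 = 80
|u| = 18.4391, |v| = 20
cos(angle) = 0.2169
angle = 77.4712 degrees

77.4712 degrees


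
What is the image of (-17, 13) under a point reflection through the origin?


Reflection through origin: (x, y) -> (-x, -y)
(-17, 13) -> (17, -13)

(17, -13)


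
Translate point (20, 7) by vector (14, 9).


Translation: (x+dx, y+dy) = (20+14, 7+9) = (34, 16)

(34, 16)


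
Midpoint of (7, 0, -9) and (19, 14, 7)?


Midpoint = ((7+19)/2, (0+14)/2, (-9+7)/2) = (13, 7, -1)

(13, 7, -1)


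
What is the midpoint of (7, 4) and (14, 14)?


Midpoint = ((7+14)/2, (4+14)/2) = (10.5, 9)

(10.5, 9)


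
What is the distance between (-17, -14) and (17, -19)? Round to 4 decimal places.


d = sqrt((17--17)^2 + (-19--14)^2) = 34.3657

34.3657


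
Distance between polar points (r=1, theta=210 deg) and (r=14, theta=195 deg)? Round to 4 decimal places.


d = sqrt(r1^2 + r2^2 - 2*r1*r2*cos(t2-t1))
d = sqrt(1^2 + 14^2 - 2*1*14*cos(195-210)) = 13.0366

13.0366


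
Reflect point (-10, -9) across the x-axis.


Reflection across x-axis: (x, y) -> (x, -y)
(-10, -9) -> (-10, 9)

(-10, 9)


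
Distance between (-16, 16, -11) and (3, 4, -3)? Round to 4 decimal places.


d = sqrt((3--16)^2 + (4-16)^2 + (-3--11)^2) = 23.8537

23.8537


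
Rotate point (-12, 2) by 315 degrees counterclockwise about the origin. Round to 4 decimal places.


x' = -12*cos(315) - 2*sin(315) = -7.0711
y' = -12*sin(315) + 2*cos(315) = 9.8995

(-7.0711, 9.8995)


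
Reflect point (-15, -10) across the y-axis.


Reflection across y-axis: (x, y) -> (-x, y)
(-15, -10) -> (15, -10)

(15, -10)


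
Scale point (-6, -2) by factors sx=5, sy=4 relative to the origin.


Scaling: (x*sx, y*sy) = (-6*5, -2*4) = (-30, -8)

(-30, -8)


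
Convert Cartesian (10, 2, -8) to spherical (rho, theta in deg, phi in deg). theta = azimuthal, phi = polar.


rho = sqrt(10^2 + 2^2 + (-8)^2) = 12.9615
theta = atan2(2, 10) = 11.3099 deg
phi = acos(-8/12.9615) = 128.1129 deg

rho = 12.9615, theta = 11.3099 deg, phi = 128.1129 deg


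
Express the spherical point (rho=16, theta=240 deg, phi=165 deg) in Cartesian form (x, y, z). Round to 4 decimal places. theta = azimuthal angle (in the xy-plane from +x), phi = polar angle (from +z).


x = 16 * sin(165) * cos(240) = -2.0706
y = 16 * sin(165) * sin(240) = -3.5863
z = 16 * cos(165) = -15.4548

(-2.0706, -3.5863, -15.4548)


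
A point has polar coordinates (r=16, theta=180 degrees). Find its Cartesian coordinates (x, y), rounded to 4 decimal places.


x = 16 * cos(180) = -16
y = 16 * sin(180) = 0

(-16, 0)


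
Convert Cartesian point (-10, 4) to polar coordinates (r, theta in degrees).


r = sqrt((-10)^2 + 4^2) = 10.7703
theta = atan2(4, -10) = 158.1986 degrees

r = 10.7703, theta = 158.1986 degrees


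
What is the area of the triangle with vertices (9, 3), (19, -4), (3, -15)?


Area = |x1(y2-y3) + x2(y3-y1) + x3(y1-y2)| / 2
= |9*(-4--15) + 19*(-15-3) + 3*(3--4)| / 2
= 111

111


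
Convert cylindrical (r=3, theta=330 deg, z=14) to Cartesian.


x = 3 * cos(330) = 2.5981
y = 3 * sin(330) = -1.5
z = 14

(2.5981, -1.5, 14)


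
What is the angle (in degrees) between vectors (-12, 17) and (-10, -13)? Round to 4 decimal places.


dot = -12*-10 + 17*-13 = -101
|u| = 20.8087, |v| = 16.4012
cos(angle) = -0.2959
angle = 107.2138 degrees

107.2138 degrees


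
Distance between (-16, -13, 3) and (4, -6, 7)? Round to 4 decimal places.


d = sqrt((4--16)^2 + (-6--13)^2 + (7-3)^2) = 21.5639

21.5639


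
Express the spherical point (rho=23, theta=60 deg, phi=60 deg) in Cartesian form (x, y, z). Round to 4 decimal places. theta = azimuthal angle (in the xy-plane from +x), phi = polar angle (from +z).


x = 23 * sin(60) * cos(60) = 9.9593
y = 23 * sin(60) * sin(60) = 17.25
z = 23 * cos(60) = 11.5

(9.9593, 17.25, 11.5)


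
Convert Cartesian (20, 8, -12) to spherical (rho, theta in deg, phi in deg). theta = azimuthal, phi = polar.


rho = sqrt(20^2 + 8^2 + (-12)^2) = 24.6577
theta = atan2(8, 20) = 21.8014 deg
phi = acos(-12/24.6577) = 119.1216 deg

rho = 24.6577, theta = 21.8014 deg, phi = 119.1216 deg


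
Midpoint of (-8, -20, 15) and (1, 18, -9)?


Midpoint = ((-8+1)/2, (-20+18)/2, (15+-9)/2) = (-3.5, -1, 3)

(-3.5, -1, 3)


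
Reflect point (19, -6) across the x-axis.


Reflection across x-axis: (x, y) -> (x, -y)
(19, -6) -> (19, 6)

(19, 6)


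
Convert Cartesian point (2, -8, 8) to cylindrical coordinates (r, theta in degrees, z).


r = sqrt(2^2 + (-8)^2) = 8.2462
theta = atan2(-8, 2) = 284.0362 deg
z = 8

r = 8.2462, theta = 284.0362 deg, z = 8


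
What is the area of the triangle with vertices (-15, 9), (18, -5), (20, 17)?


Area = |x1(y2-y3) + x2(y3-y1) + x3(y1-y2)| / 2
= |-15*(-5-17) + 18*(17-9) + 20*(9--5)| / 2
= 377

377


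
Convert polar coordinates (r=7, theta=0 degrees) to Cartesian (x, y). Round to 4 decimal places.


x = 7 * cos(0) = 7
y = 7 * sin(0) = 0

(7, 0)


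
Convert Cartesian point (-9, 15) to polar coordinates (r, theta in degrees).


r = sqrt((-9)^2 + 15^2) = 17.4929
theta = atan2(15, -9) = 120.9638 degrees

r = 17.4929, theta = 120.9638 degrees


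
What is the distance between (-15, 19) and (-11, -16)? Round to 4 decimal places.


d = sqrt((-11--15)^2 + (-16-19)^2) = 35.2278

35.2278


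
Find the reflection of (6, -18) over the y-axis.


Reflection across y-axis: (x, y) -> (-x, y)
(6, -18) -> (-6, -18)

(-6, -18)


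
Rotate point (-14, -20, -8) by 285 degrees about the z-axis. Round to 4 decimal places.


x' = -14*cos(285) - -20*sin(285) = -22.942
y' = -14*sin(285) + -20*cos(285) = 8.3466
z' = -8

(-22.942, 8.3466, -8)


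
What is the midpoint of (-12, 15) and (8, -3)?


Midpoint = ((-12+8)/2, (15+-3)/2) = (-2, 6)

(-2, 6)


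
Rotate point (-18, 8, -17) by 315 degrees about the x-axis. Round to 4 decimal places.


x' = -18
y' = 8*cos(315) - -17*sin(315) = -6.364
z' = 8*sin(315) + -17*cos(315) = -17.6777

(-18, -6.364, -17.6777)


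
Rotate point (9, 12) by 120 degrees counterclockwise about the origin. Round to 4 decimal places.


x' = 9*cos(120) - 12*sin(120) = -14.8923
y' = 9*sin(120) + 12*cos(120) = 1.7942

(-14.8923, 1.7942)


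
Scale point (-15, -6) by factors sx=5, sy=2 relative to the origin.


Scaling: (x*sx, y*sy) = (-15*5, -6*2) = (-75, -12)

(-75, -12)


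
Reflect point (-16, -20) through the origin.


Reflection through origin: (x, y) -> (-x, -y)
(-16, -20) -> (16, 20)

(16, 20)


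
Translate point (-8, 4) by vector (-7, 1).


Translation: (x+dx, y+dy) = (-8+-7, 4+1) = (-15, 5)

(-15, 5)


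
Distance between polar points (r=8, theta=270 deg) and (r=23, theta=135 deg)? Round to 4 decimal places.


d = sqrt(r1^2 + r2^2 - 2*r1*r2*cos(t2-t1))
d = sqrt(8^2 + 23^2 - 2*8*23*cos(135-270)) = 29.2098

29.2098


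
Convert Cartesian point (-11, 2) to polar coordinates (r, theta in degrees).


r = sqrt((-11)^2 + 2^2) = 11.1803
theta = atan2(2, -11) = 169.6952 degrees

r = 11.1803, theta = 169.6952 degrees
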